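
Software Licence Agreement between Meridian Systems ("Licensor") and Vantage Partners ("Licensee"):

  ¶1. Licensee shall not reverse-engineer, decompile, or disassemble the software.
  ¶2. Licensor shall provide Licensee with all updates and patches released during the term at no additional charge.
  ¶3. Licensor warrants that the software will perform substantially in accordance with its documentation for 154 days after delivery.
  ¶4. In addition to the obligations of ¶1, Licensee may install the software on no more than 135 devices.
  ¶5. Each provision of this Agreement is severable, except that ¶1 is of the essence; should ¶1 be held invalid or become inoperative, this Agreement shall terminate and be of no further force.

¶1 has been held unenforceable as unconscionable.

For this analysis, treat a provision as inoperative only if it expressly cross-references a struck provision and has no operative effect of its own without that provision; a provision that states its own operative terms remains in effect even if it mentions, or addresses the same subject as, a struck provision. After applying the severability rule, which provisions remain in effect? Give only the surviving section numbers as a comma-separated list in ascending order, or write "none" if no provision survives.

none

¶1 is struck. Nothing else in the Agreement is defined by reference to ¶1. ¶5 makes ¶1 an essential term, and ¶1 is the provision held invalid; under ¶5, the entire Agreement is therefore void. No provision of the Agreement survives.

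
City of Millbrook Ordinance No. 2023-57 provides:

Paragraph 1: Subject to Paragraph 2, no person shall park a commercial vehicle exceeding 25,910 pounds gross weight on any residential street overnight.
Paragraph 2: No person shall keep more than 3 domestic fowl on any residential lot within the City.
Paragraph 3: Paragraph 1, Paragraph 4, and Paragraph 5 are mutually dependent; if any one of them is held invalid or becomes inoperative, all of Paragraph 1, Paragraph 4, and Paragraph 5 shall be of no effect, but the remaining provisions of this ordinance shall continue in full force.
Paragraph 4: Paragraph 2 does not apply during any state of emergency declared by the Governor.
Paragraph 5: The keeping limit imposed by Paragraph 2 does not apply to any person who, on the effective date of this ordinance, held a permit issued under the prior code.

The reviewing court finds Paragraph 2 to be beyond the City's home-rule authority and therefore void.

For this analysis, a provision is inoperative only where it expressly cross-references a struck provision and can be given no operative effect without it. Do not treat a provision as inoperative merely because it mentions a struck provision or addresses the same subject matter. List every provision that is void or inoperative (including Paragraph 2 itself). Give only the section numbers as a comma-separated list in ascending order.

Paragraph 2 is struck. Paragraph 4 merely fixes the emergency suspension of Paragraph 2; with Paragraph 2 gone it has nothing to operate on and falls away. The only function of Paragraph 5 is the grandfather exemption from Paragraph 2, so it cannot stand once Paragraph 2 is removed. Paragraph 3 declares Paragraph 1, Paragraph 4, and Paragraph 5 mutually dependent; since one of them has fallen, all of them are of no effect. That brings down Paragraph 1 as well. The remainder continues in force under Paragraph 3. Only Paragraph 3 remains in effect.

1, 2, 4, 5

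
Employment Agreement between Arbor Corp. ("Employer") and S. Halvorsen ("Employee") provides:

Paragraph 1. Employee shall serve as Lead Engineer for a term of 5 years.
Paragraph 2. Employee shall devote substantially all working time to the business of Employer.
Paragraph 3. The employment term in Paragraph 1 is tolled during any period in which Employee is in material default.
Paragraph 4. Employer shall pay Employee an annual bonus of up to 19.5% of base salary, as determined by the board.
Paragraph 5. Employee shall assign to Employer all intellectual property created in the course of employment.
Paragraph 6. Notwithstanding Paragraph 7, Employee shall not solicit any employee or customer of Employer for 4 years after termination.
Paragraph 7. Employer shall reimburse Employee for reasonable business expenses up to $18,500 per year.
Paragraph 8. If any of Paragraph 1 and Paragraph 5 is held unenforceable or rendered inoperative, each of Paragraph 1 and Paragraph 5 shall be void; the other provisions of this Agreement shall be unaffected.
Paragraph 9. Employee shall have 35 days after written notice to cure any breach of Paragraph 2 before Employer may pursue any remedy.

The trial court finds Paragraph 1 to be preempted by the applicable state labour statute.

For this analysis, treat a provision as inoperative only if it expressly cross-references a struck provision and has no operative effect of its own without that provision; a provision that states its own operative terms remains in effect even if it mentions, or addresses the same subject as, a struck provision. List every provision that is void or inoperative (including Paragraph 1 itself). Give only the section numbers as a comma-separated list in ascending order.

1, 3, 5

Paragraph 1 is struck. Paragraph 3 has no operative effect of its own apart from Paragraph 1 and is therefore inoperative. Paragraph 8 declares Paragraph 1 and Paragraph 5 mutually dependent; since one of them has fallen, all of them are of no effect. That brings down Paragraph 5 as well. The remainder continues in force under Paragraph 8. That leaves Paragraph 2, Paragraph 4, Paragraph 6, Paragraph 7, Paragraph 8, and Paragraph 9 in effect.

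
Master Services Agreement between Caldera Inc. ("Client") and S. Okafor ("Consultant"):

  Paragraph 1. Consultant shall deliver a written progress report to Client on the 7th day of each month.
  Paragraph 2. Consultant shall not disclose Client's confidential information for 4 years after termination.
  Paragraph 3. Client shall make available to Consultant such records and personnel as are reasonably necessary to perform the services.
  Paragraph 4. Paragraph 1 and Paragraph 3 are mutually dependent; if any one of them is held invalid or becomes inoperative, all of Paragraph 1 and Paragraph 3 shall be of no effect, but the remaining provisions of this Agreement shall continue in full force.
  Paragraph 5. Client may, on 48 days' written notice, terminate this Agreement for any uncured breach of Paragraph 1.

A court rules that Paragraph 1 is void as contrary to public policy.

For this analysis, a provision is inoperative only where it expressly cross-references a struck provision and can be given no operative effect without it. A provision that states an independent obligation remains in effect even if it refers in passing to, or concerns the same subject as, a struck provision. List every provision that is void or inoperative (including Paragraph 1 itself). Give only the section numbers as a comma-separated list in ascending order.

Paragraph 1 is struck. Paragraph 5 operates only by reference to Paragraph 1, so it falls with Paragraph 1. Paragraph 4 declares Paragraph 1 and Paragraph 3 mutually dependent; since one of them has fallen, all of them are of no effect. That brings down Paragraph 3 as well. The remainder continues in force under Paragraph 4. Paragraph 2 and Paragraph 4 remain in effect.

1, 3, 5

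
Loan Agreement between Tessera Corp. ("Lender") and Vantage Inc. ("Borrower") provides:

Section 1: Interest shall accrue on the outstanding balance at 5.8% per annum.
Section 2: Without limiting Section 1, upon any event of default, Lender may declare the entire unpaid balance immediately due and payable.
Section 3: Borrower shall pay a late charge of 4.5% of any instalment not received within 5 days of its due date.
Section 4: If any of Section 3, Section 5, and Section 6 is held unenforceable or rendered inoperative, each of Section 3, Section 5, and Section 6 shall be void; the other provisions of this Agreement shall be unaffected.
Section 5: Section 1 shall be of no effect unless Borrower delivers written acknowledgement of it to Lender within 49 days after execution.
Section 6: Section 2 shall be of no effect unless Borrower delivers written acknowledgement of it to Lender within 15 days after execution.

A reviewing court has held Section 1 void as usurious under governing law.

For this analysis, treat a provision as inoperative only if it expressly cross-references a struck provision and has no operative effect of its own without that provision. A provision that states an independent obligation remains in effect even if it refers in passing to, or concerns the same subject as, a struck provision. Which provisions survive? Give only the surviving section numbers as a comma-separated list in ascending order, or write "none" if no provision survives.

2, 4

Section 1 is struck. Section 5 operates only by reference to Section 1, so it falls with Section 1. Section 2 mentions Section 1 but its own obligation stands independently of Section 1, so Section 2 is not affected. Section 4 declares Section 3, Section 5, and Section 6 mutually dependent; since one of them has fallen, all of them are of no effect. That brings down Section 3 and Section 6 as well. The remainder continues in force under Section 4. The provisions still in force are Section 2 and Section 4.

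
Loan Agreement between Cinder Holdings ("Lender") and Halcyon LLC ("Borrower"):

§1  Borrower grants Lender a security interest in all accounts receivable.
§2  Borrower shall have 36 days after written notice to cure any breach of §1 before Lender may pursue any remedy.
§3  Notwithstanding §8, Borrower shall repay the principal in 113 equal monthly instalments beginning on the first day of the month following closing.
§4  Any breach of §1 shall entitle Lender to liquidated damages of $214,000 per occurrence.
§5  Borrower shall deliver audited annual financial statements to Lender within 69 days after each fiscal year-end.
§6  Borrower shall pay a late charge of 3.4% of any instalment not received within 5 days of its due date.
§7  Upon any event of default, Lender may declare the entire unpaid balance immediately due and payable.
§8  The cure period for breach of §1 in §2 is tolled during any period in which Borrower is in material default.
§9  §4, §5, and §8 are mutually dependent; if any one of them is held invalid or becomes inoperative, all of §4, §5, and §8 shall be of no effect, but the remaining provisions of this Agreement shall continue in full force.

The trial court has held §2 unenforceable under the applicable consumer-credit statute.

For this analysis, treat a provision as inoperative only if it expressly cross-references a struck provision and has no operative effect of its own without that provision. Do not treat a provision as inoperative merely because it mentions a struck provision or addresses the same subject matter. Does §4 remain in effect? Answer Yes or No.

§2 is struck. §8 has no operative effect of its own apart from §2 and is therefore inoperative. Although §3 refers to §8, its operative terms do not depend on §8, so it remains in effect. §9 declares §4, §5, and §8 mutually dependent; since one of them has fallen, all of them are of no effect. That brings down §4 and §5 as well. The remainder continues in force under §9. The provisions still in force are §1, §3, §6, §7, and §9. §4 is among the inoperative provisions, so the answer is no.

No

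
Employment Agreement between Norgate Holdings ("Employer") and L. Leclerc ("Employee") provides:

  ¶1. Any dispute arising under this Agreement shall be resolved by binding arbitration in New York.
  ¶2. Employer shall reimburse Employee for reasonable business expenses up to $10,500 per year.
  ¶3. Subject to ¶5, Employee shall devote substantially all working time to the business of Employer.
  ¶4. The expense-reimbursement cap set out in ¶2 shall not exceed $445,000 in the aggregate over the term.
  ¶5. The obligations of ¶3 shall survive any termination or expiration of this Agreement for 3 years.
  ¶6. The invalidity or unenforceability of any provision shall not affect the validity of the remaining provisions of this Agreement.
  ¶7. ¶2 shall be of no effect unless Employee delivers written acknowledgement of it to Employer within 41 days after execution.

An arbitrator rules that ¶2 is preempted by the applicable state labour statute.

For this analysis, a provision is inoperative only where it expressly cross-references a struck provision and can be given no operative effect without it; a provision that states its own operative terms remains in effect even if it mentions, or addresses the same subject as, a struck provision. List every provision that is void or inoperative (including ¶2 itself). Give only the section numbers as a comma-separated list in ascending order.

2, 4, 7

¶2 is struck. ¶4 does nothing except set the aggregate cap on the expense-reimbursement cap by reference to ¶2; with ¶2 gone it has no independent effect and is inoperative. ¶7 merely fixes the acknowledgement condition for ¶2; with ¶2 gone it has nothing to operate on and falls away. ¶6 is a severability clause and preserves every provision that can still be given independent effect. ¶1, ¶3, ¶5, and ¶6 remain in effect.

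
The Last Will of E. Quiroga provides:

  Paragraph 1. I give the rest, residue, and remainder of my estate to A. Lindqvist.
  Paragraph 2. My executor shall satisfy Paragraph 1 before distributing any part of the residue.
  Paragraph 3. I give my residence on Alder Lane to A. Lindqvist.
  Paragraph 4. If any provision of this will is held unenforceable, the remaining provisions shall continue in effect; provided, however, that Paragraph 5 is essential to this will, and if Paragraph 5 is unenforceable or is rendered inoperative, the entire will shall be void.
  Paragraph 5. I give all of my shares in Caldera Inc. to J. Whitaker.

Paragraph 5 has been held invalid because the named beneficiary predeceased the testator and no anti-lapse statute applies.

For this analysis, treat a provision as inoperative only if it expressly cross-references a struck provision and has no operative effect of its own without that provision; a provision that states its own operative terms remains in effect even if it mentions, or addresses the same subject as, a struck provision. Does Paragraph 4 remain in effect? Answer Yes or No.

Paragraph 5 is struck. Nothing else in the will is defined by reference to Paragraph 5. Paragraph 4 makes Paragraph 5 an essential term, and Paragraph 5 is the provision held invalid; under Paragraph 4, the entire will is therefore void. No provision of the will survives. Paragraph 4 is among the inoperative provisions, so the answer is no.

No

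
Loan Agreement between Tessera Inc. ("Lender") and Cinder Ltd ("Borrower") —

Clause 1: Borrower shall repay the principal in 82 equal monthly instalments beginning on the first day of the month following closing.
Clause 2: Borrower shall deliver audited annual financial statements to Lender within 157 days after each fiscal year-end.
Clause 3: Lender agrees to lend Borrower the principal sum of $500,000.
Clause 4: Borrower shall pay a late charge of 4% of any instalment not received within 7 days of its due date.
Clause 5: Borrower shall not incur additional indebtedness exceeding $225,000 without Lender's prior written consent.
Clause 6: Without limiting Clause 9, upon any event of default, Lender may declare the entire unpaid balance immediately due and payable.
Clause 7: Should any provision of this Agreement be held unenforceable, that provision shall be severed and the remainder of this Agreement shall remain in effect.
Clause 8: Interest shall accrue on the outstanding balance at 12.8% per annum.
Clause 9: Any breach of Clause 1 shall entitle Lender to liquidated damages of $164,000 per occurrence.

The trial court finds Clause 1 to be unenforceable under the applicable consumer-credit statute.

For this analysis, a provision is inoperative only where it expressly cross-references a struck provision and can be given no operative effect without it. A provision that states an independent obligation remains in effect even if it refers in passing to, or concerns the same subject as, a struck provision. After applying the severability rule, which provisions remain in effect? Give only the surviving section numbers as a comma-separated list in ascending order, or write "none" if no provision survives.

2, 3, 4, 5, 6, 7, 8

Clause 1 is struck. The whole of Clause 9 is the liquidated-damages amount, defined by reference to Clause 1, so Clause 9 cannot stand once Clause 1 is removed. Clause 6 mentions Clause 9 but its own obligation stands independently of Clause 9, so Clause 6 is not affected. Clause 7 is a severability clause and preserves every provision that can still be given independent effect. Clause 2, Clause 3, Clause 4, Clause 5, Clause 6, Clause 7, and Clause 8 remain in effect.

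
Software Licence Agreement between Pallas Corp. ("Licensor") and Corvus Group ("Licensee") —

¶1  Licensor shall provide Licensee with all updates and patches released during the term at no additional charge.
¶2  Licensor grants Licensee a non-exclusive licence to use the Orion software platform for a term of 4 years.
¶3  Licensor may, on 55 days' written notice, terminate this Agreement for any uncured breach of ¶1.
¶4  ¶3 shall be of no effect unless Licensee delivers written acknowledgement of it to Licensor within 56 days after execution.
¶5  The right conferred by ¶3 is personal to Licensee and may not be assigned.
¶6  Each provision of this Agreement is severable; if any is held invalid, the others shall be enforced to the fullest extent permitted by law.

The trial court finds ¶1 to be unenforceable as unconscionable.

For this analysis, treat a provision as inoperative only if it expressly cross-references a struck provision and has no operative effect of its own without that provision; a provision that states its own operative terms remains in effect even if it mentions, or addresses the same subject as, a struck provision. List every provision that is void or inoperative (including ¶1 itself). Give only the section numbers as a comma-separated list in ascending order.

1, 3, 4, 5

¶1 is struck. The only function of ¶3 is the termination right for breach of ¶1, so it cannot stand once ¶1 is removed. ¶4 has no operative effect of its own apart from ¶3 and is therefore inoperative. ¶5 merely fixes the non-assignment of ¶3; with ¶3 gone it has nothing to operate on and falls away. ¶6 is a severability clause and preserves every provision that can still be given independent effect. ¶2 and ¶6 remain in effect.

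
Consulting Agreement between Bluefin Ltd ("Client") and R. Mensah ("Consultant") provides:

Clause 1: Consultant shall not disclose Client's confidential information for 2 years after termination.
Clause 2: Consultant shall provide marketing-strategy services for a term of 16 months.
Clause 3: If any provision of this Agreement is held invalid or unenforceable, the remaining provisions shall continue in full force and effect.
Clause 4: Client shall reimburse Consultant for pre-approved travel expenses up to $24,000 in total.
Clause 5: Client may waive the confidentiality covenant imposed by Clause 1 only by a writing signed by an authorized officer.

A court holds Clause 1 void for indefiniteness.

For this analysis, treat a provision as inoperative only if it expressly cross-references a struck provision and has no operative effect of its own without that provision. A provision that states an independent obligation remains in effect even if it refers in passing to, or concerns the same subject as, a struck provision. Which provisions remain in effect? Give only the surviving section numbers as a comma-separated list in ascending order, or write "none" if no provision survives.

2, 3, 4

Clause 1 is struck. The only function of Clause 5 is the waiver condition for Clause 1, so it cannot stand once Clause 1 is removed. Under the severability clause in Clause 3, the remaining provisions continue in force. The provisions still in force are Clause 2, Clause 3, and Clause 4.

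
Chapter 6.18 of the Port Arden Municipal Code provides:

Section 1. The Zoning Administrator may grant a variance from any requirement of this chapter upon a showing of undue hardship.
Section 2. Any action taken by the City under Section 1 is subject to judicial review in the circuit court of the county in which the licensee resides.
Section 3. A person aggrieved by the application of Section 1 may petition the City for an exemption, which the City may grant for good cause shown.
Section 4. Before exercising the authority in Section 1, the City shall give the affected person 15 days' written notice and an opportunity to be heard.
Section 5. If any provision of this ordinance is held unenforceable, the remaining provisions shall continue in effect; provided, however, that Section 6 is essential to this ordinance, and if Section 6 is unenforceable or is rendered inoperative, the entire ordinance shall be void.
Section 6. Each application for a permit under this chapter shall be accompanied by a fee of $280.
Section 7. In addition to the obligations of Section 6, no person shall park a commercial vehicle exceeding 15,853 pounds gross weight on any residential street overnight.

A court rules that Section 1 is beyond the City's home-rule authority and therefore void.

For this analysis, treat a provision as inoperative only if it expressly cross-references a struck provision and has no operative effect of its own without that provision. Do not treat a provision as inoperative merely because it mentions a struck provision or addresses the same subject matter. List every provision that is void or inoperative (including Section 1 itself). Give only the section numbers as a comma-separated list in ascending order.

1, 2, 3, 4

Section 1 is struck. Section 2 operates only by reference to Section 1, so it falls with Section 1. Section 3 merely fixes the exemption procedure for Section 1; with Section 1 gone it has nothing to operate on and falls away. Section 4 operates only by reference to Section 1, so it falls with Section 1. Section 5 makes Section 6 an essential term, but Section 6 is unaffected, so the severability proviso in Section 5 preserves the remaining provisions. That leaves Section 5, Section 6, and Section 7 in effect.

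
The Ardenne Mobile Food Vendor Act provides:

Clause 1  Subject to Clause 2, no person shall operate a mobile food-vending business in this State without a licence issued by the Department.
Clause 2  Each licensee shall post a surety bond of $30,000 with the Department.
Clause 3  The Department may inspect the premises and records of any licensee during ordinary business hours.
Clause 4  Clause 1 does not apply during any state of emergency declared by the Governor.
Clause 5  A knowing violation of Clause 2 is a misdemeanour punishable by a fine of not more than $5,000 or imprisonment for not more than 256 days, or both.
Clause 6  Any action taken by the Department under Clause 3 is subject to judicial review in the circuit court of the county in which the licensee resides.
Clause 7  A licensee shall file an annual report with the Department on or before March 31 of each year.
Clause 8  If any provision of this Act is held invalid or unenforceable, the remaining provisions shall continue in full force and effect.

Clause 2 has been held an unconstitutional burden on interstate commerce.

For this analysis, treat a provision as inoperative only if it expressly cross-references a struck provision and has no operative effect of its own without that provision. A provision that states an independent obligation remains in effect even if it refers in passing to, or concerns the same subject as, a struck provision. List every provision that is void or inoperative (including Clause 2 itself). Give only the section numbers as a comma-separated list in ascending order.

2, 5

Clause 2 is struck. Clause 5 operates only by reference to Clause 2, so it falls with Clause 2. Clause 1 mentions Clause 2 but its own obligation stands independently of Clause 2, so Clause 1 is not affected. Clause 8 is a severability clause and preserves every provision that can still be given independent effect. The provisions still in force are Clause 1, Clause 3, Clause 4, Clause 6, Clause 7, and Clause 8.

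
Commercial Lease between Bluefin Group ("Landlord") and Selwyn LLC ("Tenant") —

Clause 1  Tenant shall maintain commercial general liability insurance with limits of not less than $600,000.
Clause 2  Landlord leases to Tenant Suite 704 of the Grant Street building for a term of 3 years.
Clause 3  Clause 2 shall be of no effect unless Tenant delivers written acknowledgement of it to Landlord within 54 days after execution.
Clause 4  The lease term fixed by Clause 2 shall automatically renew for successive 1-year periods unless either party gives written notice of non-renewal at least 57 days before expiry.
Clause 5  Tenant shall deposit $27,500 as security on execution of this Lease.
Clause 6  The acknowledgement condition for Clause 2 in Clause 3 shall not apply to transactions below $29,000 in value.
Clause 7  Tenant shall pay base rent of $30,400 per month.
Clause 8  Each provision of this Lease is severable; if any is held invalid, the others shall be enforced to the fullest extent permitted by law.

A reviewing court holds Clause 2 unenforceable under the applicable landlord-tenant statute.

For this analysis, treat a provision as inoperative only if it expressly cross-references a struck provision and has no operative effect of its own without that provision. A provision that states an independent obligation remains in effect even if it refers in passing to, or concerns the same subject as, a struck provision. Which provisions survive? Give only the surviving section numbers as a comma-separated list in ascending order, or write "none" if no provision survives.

Clause 2 is struck. Clause 3 has no operative effect of its own apart from Clause 2 and is therefore inoperative. Clause 4 operates only by reference to Clause 2, so it falls with Clause 2. The whole of Clause 6 is the carve-out from the acknowledgement condition for Clause 2, defined by reference to Clause 3, so Clause 6 cannot stand once Clause 3 is removed. Under the severability clause in Clause 8, the remaining provisions continue in force. Clause 1, Clause 5, Clause 7, and Clause 8 remain in effect.

1, 5, 7, 8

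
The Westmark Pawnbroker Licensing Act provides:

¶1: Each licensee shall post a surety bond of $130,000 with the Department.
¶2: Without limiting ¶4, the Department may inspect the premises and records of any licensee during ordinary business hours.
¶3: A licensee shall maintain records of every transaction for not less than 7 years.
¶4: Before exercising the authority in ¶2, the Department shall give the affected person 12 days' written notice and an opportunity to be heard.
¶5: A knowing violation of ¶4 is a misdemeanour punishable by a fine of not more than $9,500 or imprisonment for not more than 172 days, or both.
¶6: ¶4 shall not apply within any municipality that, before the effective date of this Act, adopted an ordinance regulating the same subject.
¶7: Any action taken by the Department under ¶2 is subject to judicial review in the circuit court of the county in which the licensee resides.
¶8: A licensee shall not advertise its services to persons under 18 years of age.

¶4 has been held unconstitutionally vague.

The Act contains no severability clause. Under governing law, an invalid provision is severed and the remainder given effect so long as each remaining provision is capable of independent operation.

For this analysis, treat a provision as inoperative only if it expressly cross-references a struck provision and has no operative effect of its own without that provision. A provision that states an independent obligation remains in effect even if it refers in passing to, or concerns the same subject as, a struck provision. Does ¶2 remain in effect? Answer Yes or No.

¶4 is struck. ¶5 operates only by reference to ¶4, so it falls with ¶4. The only function of ¶6 is the local-preemption carve-out from ¶4, so it cannot stand once ¶4 is removed. Although ¶2 refers to ¶4, its operative terms do not depend on ¶4, so it remains in effect. Under the stated default rule, only provisions that cannot operate independently fall away; the rest are enforced. ¶1, ¶2, ¶3, ¶7, and ¶8 remain in effect. ¶2 is among the surviving provisions, so the answer is yes.

Yes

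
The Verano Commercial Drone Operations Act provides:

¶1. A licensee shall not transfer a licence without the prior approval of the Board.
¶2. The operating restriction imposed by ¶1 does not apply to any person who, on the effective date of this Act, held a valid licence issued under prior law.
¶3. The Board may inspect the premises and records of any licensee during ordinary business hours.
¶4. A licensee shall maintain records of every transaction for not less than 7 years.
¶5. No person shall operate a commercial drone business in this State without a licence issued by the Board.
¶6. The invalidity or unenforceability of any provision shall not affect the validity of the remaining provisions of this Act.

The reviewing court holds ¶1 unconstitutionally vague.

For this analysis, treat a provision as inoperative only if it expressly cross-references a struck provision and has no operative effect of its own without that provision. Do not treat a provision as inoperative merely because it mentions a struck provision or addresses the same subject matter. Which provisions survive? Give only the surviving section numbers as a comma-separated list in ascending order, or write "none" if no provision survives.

3, 4, 5, 6

¶1 is struck. ¶2 merely fixes the grandfather exemption from ¶1; with ¶1 gone it has nothing to operate on and falls away. ¶6 is a severability clause and preserves every provision that can still be given independent effect. That leaves ¶3, ¶4, ¶5, and ¶6 in effect.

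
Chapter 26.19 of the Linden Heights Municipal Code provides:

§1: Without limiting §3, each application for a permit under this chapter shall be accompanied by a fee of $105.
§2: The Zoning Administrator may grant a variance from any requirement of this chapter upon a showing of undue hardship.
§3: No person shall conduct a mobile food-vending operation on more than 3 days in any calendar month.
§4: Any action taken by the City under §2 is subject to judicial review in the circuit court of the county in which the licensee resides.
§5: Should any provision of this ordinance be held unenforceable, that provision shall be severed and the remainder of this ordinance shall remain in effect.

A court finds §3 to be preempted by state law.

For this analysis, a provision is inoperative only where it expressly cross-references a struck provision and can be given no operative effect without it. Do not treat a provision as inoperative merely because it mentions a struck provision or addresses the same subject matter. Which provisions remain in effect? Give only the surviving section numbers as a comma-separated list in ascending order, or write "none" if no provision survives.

§3 is struck. Although §1 refers to §3, its operative terms do not depend on §3, so it remains in effect. No other provision's operative terms depend on §3. §5 is a severability clause and preserves every provision that can still be given independent effect. §1, §2, §4, and §5 remain in effect.

1, 2, 4, 5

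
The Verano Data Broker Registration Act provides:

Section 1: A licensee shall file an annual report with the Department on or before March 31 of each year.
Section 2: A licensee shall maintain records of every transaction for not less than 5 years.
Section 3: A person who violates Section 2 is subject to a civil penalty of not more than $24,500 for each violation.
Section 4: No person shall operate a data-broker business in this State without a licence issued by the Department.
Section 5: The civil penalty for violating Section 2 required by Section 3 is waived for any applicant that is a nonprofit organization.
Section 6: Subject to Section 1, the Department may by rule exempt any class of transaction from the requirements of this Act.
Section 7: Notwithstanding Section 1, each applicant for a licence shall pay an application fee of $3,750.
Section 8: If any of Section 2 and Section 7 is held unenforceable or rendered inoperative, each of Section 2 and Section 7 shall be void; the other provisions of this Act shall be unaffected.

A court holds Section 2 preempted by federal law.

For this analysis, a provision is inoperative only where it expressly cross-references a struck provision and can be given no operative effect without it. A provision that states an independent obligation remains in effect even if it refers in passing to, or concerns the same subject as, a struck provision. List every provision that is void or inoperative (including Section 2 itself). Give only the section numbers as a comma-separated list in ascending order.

2, 3, 5, 7

Section 2 is struck. The only function of Section 3 is the civil penalty for violating Section 2, so it cannot stand once Section 2 is removed. The whole of Section 5 is the nonprofit waiver of the civil penalty for violating Section 2, defined by reference to Section 3, so Section 5 cannot stand once Section 3 is removed. Section 8 declares Section 2 and Section 7 mutually dependent; since one of them has fallen, all of them are of no effect. That brings down Section 7 as well. The remainder continues in force under Section 8. The provisions still in force are Section 1, Section 4, Section 6, and Section 8.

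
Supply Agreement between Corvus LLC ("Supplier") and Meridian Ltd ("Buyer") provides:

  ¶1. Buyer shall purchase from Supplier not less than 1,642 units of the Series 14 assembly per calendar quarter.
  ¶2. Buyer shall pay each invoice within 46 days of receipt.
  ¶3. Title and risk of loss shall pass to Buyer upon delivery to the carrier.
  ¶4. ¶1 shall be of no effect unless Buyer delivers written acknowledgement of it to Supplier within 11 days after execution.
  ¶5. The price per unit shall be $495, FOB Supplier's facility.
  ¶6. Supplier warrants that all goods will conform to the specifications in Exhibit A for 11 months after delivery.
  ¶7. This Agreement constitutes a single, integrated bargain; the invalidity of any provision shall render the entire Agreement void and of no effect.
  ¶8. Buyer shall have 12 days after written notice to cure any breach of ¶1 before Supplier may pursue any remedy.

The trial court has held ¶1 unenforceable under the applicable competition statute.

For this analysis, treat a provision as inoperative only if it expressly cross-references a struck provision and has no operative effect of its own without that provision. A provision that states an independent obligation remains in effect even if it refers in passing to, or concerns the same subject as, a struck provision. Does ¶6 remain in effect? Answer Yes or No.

No

¶1 is struck. The only function of ¶4 is the acknowledgement condition for ¶1, so it cannot stand once ¶1 is removed. ¶8 has no operative effect of its own apart from ¶1 and is therefore inoperative. ¶7 provides that the Agreement is not severable, so the invalidity of any one provision voids the entire Agreement. No provision of the Agreement survives. ¶6 is among the inoperative provisions, so the answer is no.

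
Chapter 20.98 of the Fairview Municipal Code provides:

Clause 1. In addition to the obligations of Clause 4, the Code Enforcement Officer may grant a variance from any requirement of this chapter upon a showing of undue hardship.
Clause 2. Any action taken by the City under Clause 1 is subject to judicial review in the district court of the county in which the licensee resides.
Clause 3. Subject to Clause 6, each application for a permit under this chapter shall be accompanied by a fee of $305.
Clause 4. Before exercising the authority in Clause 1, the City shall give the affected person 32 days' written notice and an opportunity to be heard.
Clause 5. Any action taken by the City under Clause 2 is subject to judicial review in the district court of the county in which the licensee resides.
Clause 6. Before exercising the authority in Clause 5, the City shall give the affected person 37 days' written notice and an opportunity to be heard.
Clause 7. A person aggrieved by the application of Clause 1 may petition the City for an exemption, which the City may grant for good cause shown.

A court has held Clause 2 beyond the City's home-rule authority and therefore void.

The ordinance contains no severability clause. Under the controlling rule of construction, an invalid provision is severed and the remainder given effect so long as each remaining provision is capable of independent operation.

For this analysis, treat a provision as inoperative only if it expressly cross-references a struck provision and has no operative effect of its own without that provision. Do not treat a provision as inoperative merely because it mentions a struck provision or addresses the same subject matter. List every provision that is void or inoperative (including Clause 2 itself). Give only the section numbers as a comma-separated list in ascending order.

Clause 2 is struck. Clause 5 merely fixes the judicial-review right for Clause 2; with Clause 2 gone it has nothing to operate on and falls away. Clause 6 has no operative effect of its own apart from Clause 5 and is therefore inoperative. Clause 3 mentions Clause 6 but its own obligation stands independently of Clause 6, so Clause 3 is not affected. With no severability clause, the stated default rule severs what cannot stand and enforces each remaining provision that can operate on its own. That leaves Clause 1, Clause 3, Clause 4, and Clause 7 in effect.

2, 5, 6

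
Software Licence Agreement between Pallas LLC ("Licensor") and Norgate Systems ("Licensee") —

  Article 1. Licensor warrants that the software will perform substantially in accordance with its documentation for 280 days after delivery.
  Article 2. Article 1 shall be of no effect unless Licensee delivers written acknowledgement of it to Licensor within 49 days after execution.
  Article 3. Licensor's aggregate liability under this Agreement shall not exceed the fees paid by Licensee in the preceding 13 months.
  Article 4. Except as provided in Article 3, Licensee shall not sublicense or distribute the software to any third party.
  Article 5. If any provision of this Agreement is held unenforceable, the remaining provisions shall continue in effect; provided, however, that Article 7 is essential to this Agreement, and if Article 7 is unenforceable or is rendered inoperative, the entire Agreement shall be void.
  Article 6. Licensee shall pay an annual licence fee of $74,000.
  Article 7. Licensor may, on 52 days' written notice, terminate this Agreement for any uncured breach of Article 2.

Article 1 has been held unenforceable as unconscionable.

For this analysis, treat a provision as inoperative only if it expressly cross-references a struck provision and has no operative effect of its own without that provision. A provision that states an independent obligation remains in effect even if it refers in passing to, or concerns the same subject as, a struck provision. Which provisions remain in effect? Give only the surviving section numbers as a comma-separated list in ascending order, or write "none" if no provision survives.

Article 1 is struck. Article 2 operates only by reference to Article 1, so it falls with Article 1. The only function of Article 7 is the termination right for breach of Article 2, so it cannot stand once Article 2 is removed. Article 5 makes Article 7 an essential term, and Article 7 has been rendered inoperative by the cascade; under Article 5, the entire Agreement is therefore void. No provision of the Agreement survives.

none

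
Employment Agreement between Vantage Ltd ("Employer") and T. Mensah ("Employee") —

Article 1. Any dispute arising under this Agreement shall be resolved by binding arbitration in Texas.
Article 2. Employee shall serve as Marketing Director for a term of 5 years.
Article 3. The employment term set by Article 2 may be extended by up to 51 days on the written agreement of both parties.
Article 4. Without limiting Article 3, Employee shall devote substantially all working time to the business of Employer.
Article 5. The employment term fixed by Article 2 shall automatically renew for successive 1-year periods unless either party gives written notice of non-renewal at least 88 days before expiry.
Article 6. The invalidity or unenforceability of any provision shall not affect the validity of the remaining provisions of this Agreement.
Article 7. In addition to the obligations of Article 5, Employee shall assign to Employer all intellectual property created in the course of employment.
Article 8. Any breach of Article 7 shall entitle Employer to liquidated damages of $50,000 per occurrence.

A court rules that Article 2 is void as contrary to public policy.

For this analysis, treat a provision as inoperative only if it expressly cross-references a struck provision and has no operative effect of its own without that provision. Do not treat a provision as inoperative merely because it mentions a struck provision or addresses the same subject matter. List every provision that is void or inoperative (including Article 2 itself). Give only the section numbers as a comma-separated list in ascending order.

Article 2 is struck. Article 3 has no operative effect of its own apart from Article 2 and is therefore inoperative. Article 5 has no operative effect of its own apart from Article 2 and is therefore inoperative. Article 7 mentions Article 5 but its own obligation stands independently of Article 5, so Article 7 is not affected. Article 4 mentions Article 3 but its own obligation stands independently of Article 3, so Article 4 is not affected. Article 6 is a severability clause and preserves every provision that can still be given independent effect. That leaves Article 1, Article 4, Article 6, Article 7, and Article 8 in effect.

2, 3, 5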